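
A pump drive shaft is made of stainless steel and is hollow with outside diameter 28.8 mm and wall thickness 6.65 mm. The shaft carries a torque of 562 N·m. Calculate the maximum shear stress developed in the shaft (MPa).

J = π(d_o⁴ − d_i⁴)/32 = π(0.0288⁴ − 0.0155⁴)/32 = 6.187×10^-8 m⁴.
τ_max = T·r/J = 562.0 × 0.0144 / 6.187×10^-8 = 1.308×10^8 Pa.

131 MPa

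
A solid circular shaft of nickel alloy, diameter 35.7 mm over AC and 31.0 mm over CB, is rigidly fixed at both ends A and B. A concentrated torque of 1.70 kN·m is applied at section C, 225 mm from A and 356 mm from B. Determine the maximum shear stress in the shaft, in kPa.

Compatibility: T_A·a/J_AC = T_B·b/J_CB with T_A + T_B = T₀.
J_AC = 1.59×10^-7 m⁴, J_CB = 9.07×10^-8 m⁴, so T_A = T₀·(J_AC/a)/((J_AC/a)+(J_CB/b)) = 1251 N·m, T_B = 449.4 N·m.
τ in each portion: τ_AC = 1.40×10^8 Pa, τ_CB = 7.68×10^7 Pa; maximum is in AC.
τ_max = T_AC·r/J = 1251·0.0179/1.59×10^-7 = 1.400×10^8 Pa.

140000 kPa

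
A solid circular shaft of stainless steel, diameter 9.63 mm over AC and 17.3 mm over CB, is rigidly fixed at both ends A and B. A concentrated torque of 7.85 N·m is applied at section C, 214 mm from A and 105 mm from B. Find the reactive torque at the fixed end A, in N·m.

Compatibility: T_A·a/J_AC = T_B·b/J_CB with T_A + T_B = T₀.
J_AC = 8.44×10^-10 m⁴, J_CB = 8.79×10^-9 m⁴, so T_A = T₀·(J_AC/a)/((J_AC/a)+(J_CB/b)) = 0.3532 N·m, T_B = 7.497 N·m.

0.353 N·m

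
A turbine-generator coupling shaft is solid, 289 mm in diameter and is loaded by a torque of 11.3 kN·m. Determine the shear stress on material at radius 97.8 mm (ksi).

J = πd⁴/32 = π(0.289)⁴/32 = 6.848×10^-4 m⁴.
Shear stress varies linearly with radius: τ = T·r/J = 11300 × 0.0978 / 6.848×10^-4 = 1.614×10^6 Pa.

0.234 ksi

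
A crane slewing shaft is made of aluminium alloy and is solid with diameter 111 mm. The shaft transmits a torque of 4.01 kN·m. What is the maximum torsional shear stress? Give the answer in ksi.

J = πd⁴/32 = π(0.111)⁴/32 = 1.490×10^-5 m⁴.
τ_max = T·r/J = 4010 × 0.0555 / 1.490×10^-5 = 1.493×10^7 Pa.

2.17 ksi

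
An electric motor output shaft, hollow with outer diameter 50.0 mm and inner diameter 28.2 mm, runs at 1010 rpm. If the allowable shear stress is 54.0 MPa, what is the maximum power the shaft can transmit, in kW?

126 kW

J = π(d_o⁴ − d_i⁴)/32 = π(0.0500⁴ − 0.0282⁴)/32 = 5.515×10^-7 m⁴.
T_max = τ_allow·J/r = 5.40×10^7 × 5.515×10^-7 / 0.0250 = 1191 N·m.
ω = 2π·1010/60 = 105.8 rad/s, so P_max = T_max·ω = 1.260×10^5 W.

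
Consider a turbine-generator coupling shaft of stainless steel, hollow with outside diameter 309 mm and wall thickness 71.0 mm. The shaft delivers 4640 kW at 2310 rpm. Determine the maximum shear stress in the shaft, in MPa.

ω = 2π·2310/60 = 241.9 rad/s, so T = P/ω = 4640×10³ / 241.9 = 19180 N·m.
J = π(d_o⁴ − d_i⁴)/32 = π(0.309⁴ − 0.167⁴)/32 = 8.187×10^-4 m⁴.
τ_max = T·r/J = 19180 × 0.154 / 8.187×10^-4 = 3.620×10^6 Pa.

3.62 MPa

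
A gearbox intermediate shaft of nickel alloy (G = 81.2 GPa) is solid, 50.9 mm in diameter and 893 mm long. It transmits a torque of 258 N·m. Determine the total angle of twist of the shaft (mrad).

J = πd⁴/32 = π(0.0509)⁴/32 = 6.590×10^-7 m⁴.
θ = T·L/(G·J) = 258.0 × 0.893 / (81.2×10⁹ × 6.590×10^-7) = 4.306×10^-3 rad.

4.31 mrad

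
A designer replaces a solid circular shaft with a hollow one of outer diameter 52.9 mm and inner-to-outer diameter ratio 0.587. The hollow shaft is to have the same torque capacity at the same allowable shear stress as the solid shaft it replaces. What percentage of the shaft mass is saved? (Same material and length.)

Equal τ_max and T ⇒ the solid shaft needs d_s³ = d_o³(1−k⁴), so d_s = 52.9·(1−0.587⁴)^(1/3) = 50.72 mm.
Area ratio A_h/A_s = d_o²(1−k²)/d_s² = (1−k²)/(1−k⁴)^(2/3) = 0.7131.
Mass saving = 1 − 0.7131 = 28.7 %.

28.7 %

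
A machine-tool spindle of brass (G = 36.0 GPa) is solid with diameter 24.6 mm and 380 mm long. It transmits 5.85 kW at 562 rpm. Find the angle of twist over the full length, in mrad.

29.2 mrad

ω = 2π·562/60 = 58.85 rad/s, so T = P/ω = 5.85×10³ / 58.85 = 99.40 N·m.
J = πd⁴/32 = π(0.0246)⁴/32 = 3.595×10^-8 m⁴.
θ = T·L/(G·J) = 99.40 × 0.380 / (36.0×10⁹ × 3.595×10^-8) = 0.02918 rad.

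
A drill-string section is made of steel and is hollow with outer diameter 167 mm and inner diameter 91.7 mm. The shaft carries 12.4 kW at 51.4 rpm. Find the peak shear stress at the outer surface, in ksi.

ω = 2π·51.4/60 = 5.383 rad/s, so T = P/ω = 12.4×10³ / 5.383 = 2304 N·m.
J = π(d_o⁴ − d_i⁴)/32 = π(0.167⁴ − 0.0917⁴)/32 = 6.942×10^-5 m⁴.
τ_max = T·r/J = 2304 × 0.0835 / 6.942×10^-5 = 2.771×10^6 Pa.

0.402 ksi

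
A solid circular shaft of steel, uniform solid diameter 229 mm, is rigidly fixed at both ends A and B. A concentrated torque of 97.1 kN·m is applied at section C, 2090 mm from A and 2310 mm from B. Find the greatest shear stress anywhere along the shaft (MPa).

21.6 MPa

With uniform GJ and both ends fixed, compatibility θ_AC = θ_CB gives T_A·a = T_B·b, together with T_A + T_B = T₀.
T_A = T₀·b/(a+b) = 97100·2310/4400 = 50980 N·m; T_B = 46120 N·m.
τ in each portion: τ_AC = 2.16×10^7 Pa, τ_CB = 1.96×10^7 Pa; maximum is in AC.
τ_max = T_AC·r/J = 50980·0.115/2.70×10^-4 = 2.162×10^7 Pa.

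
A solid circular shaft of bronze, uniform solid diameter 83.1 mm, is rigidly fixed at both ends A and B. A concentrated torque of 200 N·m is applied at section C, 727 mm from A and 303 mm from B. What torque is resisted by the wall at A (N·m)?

With uniform GJ and both ends fixed, compatibility θ_AC = θ_CB gives T_A·a = T_B·b, together with T_A + T_B = T₀.
T_A = T₀·b/(a+b) = 200.0·303/1030 = 58.83 N·m; T_B = 141.2 N·m.

58.8 N·m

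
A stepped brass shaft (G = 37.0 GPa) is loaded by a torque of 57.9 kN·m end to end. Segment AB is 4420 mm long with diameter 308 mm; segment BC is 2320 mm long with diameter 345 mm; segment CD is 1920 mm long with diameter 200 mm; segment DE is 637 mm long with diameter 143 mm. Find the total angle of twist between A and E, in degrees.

3.09°

J_AB = π(0.308)⁴/32 = 8.83×10^-4 m⁴; J_BC = π(0.345)⁴/32 = 1.39×10^-3 m⁴; J_CD = π(0.200)⁴/32 = 1.57×10^-4 m⁴; J_DE = π(0.143)⁴/32 = 4.11×10^-5 m⁴.
θ = (T/G)·Σ L_i/J_i = (57900/37.0×10⁹)·(4.42/8.83×10^-4 + 2.32/1.39×10^-3 + 1.92/1.57×10^-4 + 0.637/4.11×10^-5) = 0.05385 rad.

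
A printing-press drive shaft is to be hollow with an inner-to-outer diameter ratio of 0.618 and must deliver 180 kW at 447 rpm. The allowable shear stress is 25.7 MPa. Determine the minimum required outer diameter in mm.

96.3 mm

ω = 2π·447/60 = 46.81 rad/s, so T = P/ω = 180×10³ / 46.81 = 3845 N·m.
For a hollow shaft with d_i/d_o = 0.618: τ_max = 16T/(π d_o³ (1−k⁴)), so d_o = [16T/(π τ_allow (1−k⁴))]^(1/3) = [16·3845/(π·2.57×10^7·0.8541)]^(1/3) = 0.09627 m.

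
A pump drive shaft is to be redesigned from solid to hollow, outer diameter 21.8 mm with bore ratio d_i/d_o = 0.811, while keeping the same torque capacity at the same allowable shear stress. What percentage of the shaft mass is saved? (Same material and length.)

Equal τ_max and T ⇒ the solid shaft needs d_s³ = d_o³(1−k⁴), so d_s = 21.8·(1−0.811⁴)^(1/3) = 18.05 mm.
Area ratio A_h/A_s = d_o²(1−k²)/d_s² = (1−k²)/(1−k⁴)^(2/3) = 0.4994.
Mass saving = 1 − 0.4994 = 50.1 %.

50.1 %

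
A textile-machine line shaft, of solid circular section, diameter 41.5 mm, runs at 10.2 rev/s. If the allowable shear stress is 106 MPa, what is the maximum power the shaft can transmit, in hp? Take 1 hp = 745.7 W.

128 hp

J = πd⁴/32 = π(0.0415)⁴/32 = 2.912×10^-7 m⁴.
T_max = τ_allow·J/r = 1.06×10^8 × 2.912×10^-7 / 0.0208 = 1488 N·m.
ω = 2π·10.2 = 64.09 rad/s, so P_max = T_max·ω = 9.534×10^4 W.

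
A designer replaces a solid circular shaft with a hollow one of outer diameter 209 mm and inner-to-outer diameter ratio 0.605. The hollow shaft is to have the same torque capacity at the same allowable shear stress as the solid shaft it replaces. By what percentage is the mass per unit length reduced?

30.2 %

Equal τ_max and T ⇒ the solid shaft needs d_s³ = d_o³(1−k⁴), so d_s = 209·(1−0.605⁴)^(1/3) = 199.2 mm.
Area ratio A_h/A_s = d_o²(1−k²)/d_s² = (1−k²)/(1−k⁴)^(2/3) = 0.6978.
Mass saving = 1 − 0.6978 = 30.2 %.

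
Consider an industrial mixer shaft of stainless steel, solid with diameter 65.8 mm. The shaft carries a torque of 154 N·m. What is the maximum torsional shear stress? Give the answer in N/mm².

2.75 N/mm²

J = πd⁴/32 = π(0.0658)⁴/32 = 1.840×10^-6 m⁴.
τ_max = T·r/J = 154.0 × 0.0329 / 1.840×10^-6 = 2.753×10^6 Pa.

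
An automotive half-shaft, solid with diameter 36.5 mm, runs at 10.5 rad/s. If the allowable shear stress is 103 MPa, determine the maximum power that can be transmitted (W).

J = πd⁴/32 = π(0.0365)⁴/32 = 1.742×10^-7 m⁴.
T_max = τ_allow·J/r = 1.03×10^8 × 1.742×10^-7 / 0.0182 = 983.4 N·m.
ω = 10.5 rad/s, so P_max = T_max·ω = 1.033×10^4 W.

10300 W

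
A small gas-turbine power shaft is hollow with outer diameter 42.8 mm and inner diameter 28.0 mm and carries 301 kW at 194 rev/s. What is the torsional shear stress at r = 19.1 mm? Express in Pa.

1.75e7 Pa

ω = 2π·194 = 1219 rad/s, so T = P/ω = 301×10³ / 1219 = 246.9 N·m.
J = π(d_o⁴ − d_i⁴)/32 = π(0.0428⁴ − 0.0280⁴)/32 = 2.691×10^-7 m⁴.
Shear stress varies linearly with radius: τ = T·r/J = 246.9 × 0.0191 / 2.691×10^-7 = 1.753×10^7 Pa.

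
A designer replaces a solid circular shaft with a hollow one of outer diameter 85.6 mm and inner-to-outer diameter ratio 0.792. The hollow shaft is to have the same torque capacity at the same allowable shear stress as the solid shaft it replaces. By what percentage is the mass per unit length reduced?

Equal τ_max and T ⇒ the solid shaft needs d_s³ = d_o³(1−k⁴), so d_s = 85.6·(1−0.792⁴)^(1/3) = 72.46 mm.
Area ratio A_h/A_s = d_o²(1−k²)/d_s² = (1−k²)/(1−k⁴)^(2/3) = 0.5202.
Mass saving = 1 − 0.5202 = 48.0 %.

48.0 %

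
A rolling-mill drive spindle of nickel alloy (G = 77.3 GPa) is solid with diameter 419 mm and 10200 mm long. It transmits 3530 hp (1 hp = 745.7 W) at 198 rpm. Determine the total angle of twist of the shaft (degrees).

0.317°

ω = 2π·198/60 = 20.73 rad/s, so T = P/ω = 3530×745.7 / 20.73 = 127000 N·m.
J = πd⁴/32 = π(0.419)⁴/32 = 3.026×10^-3 m⁴.
θ = T·L/(G·J) = 127000 × 10.2 / (77.3×10⁹ × 3.026×10^-3) = 5.536×10^-3 rad.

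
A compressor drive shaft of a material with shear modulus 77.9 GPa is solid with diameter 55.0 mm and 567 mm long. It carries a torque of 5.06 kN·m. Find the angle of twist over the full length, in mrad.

41.0 mrad

J = πd⁴/32 = π(0.0550)⁴/32 = 8.984×10^-7 m⁴.
θ = T·L/(G·J) = 5060 × 0.567 / (77.9×10⁹ × 8.984×10^-7) = 0.04100 rad.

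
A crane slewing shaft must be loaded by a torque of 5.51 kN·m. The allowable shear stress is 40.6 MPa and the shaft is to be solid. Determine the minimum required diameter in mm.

For a solid shaft τ_max = 16T/(πd³), so d = (16T/(π τ_allow))^(1/3) = (16·5510/(π·4.06×10^7))^(1/3) = 0.08842 m.

88.4 mm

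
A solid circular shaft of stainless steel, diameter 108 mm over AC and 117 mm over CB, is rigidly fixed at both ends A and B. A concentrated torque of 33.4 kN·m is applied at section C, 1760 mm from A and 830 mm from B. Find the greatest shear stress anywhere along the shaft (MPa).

79.1 MPa

Compatibility: T_A·a/J_AC = T_B·b/J_CB with T_A + T_B = T₀.
J_AC = 1.34×10^-5 m⁴, J_CB = 1.84×10^-5 m⁴, so T_A = T₀·(J_AC/a)/((J_AC/a)+(J_CB/b)) = 8519 N·m, T_B = 24880 N·m.
τ in each portion: τ_AC = 3.44×10^7 Pa, τ_CB = 7.91×10^7 Pa; maximum is in CB.
τ_max = T_CB·r/J = 24880·0.0585/1.84×10^-5 = 7.912×10^7 Pa.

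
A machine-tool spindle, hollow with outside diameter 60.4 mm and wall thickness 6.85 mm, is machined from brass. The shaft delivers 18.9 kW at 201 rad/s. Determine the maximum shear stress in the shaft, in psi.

ω = 201 rad/s, so T = P/ω = 18.9×10³ / 201.0 = 94.03 N·m.
J = π(d_o⁴ − d_i⁴)/32 = π(0.0604⁴ − 0.0467⁴)/32 = 8.397×10^-7 m⁴.
τ_max = T·r/J = 94.03 × 0.0302 / 8.397×10^-7 = 3.382×10^6 Pa.

491 psi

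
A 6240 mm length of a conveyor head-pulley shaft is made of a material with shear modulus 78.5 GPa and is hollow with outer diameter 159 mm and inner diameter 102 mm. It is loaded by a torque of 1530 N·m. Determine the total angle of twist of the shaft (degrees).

0.134°

J = π(d_o⁴ − d_i⁴)/32 = π(0.159⁴ − 0.102⁴)/32 = 5.212×10^-5 m⁴.
θ = T·L/(G·J) = 1530 × 6.24 / (78.5×10⁹ × 5.212×10^-5) = 2.333×10^-3 rad.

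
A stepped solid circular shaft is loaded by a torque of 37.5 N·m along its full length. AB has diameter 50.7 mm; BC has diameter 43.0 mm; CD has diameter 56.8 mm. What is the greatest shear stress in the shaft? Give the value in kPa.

Under the same torque, τ_max = 16T/(πd³) is largest where d is smallest — segment BC (d = 43.0 mm).
τ_max = 16·37.50/(π·(0.0430)³) = 2.402×10^6 Pa.

2400 kPa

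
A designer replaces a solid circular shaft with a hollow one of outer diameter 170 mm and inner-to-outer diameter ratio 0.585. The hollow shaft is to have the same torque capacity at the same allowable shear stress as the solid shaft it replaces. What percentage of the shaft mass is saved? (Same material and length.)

28.5 %

Equal τ_max and T ⇒ the solid shaft needs d_s³ = d_o³(1−k⁴), so d_s = 170·(1−0.585⁴)^(1/3) = 163.1 mm.
Area ratio A_h/A_s = d_o²(1−k²)/d_s² = (1−k²)/(1−k⁴)^(2/3) = 0.7147.
Mass saving = 1 − 0.7147 = 28.5 %.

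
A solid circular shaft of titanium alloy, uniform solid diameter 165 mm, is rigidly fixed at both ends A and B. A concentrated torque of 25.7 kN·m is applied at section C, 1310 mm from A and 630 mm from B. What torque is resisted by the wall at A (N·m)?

With uniform GJ and both ends fixed, compatibility θ_AC = θ_CB gives T_A·a = T_B·b, together with T_A + T_B = T₀.
T_A = T₀·b/(a+b) = 25700·630/1940 = 8346 N·m; T_B = 17350 N·m.

8350 N·m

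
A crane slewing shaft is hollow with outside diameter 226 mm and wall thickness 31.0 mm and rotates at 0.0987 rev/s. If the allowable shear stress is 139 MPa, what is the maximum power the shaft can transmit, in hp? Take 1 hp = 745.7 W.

J = π(d_o⁴ − d_i⁴)/32 = π(0.226⁴ − 0.164⁴)/32 = 1.851×10^-4 m⁴.
T_max = τ_allow·J/r = 1.39×10^8 × 1.851×10^-4 / 0.113 = 227700 N·m.
ω = 2π·0.0987 = 0.6202 rad/s, so P_max = T_max·ω = 1.412×10^5 W.

189 hp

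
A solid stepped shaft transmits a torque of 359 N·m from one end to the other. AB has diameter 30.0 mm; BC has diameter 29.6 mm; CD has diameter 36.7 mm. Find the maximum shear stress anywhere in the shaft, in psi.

10200 psi

Under the same torque, τ_max = 16T/(πd³) is largest where d is smallest — segment BC (d = 29.6 mm).
τ_max = 16·359.0/(π·(0.0296)³) = 7.050×10^7 Pa.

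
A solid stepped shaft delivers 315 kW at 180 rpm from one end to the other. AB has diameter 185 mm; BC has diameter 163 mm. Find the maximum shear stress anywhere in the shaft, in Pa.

ω = 2π·180/60 = 18.85 rad/s, so T = P/ω = 315×10³ / 18.85 = 16710 N·m.
Under the same torque, τ_max = 16T/(πd³) is largest where d is smallest — segment BC (d = 163 mm).
τ_max = 16·16710/(π·(0.163)³) = 1.965×10^7 Pa.

1.97e7 Pa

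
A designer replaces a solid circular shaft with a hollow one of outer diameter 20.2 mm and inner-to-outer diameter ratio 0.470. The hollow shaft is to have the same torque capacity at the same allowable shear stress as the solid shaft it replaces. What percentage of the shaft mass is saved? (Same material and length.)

Equal τ_max and T ⇒ the solid shaft needs d_s³ = d_o³(1−k⁴), so d_s = 20.2·(1−0.470⁴)^(1/3) = 19.87 mm.
Area ratio A_h/A_s = d_o²(1−k²)/d_s² = (1−k²)/(1−k⁴)^(2/3) = 0.8055.
Mass saving = 1 − 0.8055 = 19.4 %.

19.4 %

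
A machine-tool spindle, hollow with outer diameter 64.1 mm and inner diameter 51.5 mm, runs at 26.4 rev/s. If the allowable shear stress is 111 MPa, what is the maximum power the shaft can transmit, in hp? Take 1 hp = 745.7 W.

745 hp

J = π(d_o⁴ − d_i⁴)/32 = π(0.0641⁴ − 0.0515⁴)/32 = 9.668×10^-7 m⁴.
T_max = τ_allow·J/r = 1.11×10^8 × 9.668×10^-7 / 0.0320 = 3348 N·m.
ω = 2π·26.4 = 165.9 rad/s, so P_max = T_max·ω = 5.554×10^5 W.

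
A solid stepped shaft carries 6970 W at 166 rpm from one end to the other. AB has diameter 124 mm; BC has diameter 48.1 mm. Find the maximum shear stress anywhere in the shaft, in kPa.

ω = 2π·166/60 = 17.38 rad/s, so T = P/ω = 6970 / 17.38 = 401.0 N·m.
Under the same torque, τ_max = 16T/(πd³) is largest where d is smallest — segment BC (d = 48.1 mm).
τ_max = 16·401.0/(π·(0.0481)³) = 1.835×10^7 Pa.

18300 kPa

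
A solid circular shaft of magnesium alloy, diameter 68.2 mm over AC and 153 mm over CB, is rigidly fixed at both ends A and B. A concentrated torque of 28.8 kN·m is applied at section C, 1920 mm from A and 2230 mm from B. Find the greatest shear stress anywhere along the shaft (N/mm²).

39.2 N/mm²

Compatibility: T_A·a/J_AC = T_B·b/J_CB with T_A + T_B = T₀.
J_AC = 2.12×10^-6 m⁴, J_CB = 5.38×10^-5 m⁴, so T_A = T₀·(J_AC/a)/((J_AC/a)+(J_CB/b)) = 1263 N·m, T_B = 27540 N·m.
τ in each portion: τ_AC = 2.03×10^7 Pa, τ_CB = 3.92×10^7 Pa; maximum is in CB.
τ_max = T_CB·r/J = 27540·0.0765/5.38×10^-5 = 3.916×10^7 Pa.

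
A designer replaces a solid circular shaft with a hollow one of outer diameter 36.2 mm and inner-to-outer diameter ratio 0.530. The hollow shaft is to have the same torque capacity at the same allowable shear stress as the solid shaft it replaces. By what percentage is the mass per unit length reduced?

Equal τ_max and T ⇒ the solid shaft needs d_s³ = d_o³(1−k⁴), so d_s = 36.2·(1−0.530⁴)^(1/3) = 35.22 mm.
Area ratio A_h/A_s = d_o²(1−k²)/d_s² = (1−k²)/(1−k⁴)^(2/3) = 0.7596.
Mass saving = 1 − 0.7596 = 24.0 %.

24.0 %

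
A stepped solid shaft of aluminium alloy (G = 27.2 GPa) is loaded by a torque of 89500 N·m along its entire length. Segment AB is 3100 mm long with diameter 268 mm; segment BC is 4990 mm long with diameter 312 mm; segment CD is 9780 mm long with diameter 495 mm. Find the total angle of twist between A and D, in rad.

J_AB = π(0.268)⁴/32 = 5.06×10^-4 m⁴; J_BC = π(0.312)⁴/32 = 9.30×10^-4 m⁴; J_CD = π(0.495)⁴/32 = 5.89×10^-3 m⁴.
θ = (T/G)·Σ L_i/J_i = (89500/27.2×10⁹)·(3.10/5.06×10^-4 + 4.99/9.30×10^-4 + 9.78/5.89×10^-3) = 0.04325 rad.

0.0433 rad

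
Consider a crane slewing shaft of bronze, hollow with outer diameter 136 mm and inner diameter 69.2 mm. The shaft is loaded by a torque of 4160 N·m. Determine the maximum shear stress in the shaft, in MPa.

9.03 MPa

J = π(d_o⁴ − d_i⁴)/32 = π(0.136⁴ − 0.0692⁴)/32 = 3.133×10^-5 m⁴.
τ_max = T·r/J = 4160 × 0.0680 / 3.133×10^-5 = 9.028×10^6 Pa.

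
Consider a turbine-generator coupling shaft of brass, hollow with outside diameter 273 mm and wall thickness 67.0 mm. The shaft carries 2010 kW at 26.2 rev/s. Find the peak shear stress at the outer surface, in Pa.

ω = 2π·26.2 = 164.6 rad/s, so T = P/ω = 2010×10³ / 164.6 = 12210 N·m.
J = π(d_o⁴ − d_i⁴)/32 = π(0.273⁴ − 0.139⁴)/32 = 5.087×10^-4 m⁴.
τ_max = T·r/J = 12210 × 0.137 / 5.087×10^-4 = 3.277×10^6 Pa.

3.28e6 Pa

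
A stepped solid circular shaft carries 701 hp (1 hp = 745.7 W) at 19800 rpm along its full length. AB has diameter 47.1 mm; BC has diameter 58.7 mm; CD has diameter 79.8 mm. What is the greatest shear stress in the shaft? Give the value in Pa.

ω = 2π·19800/60 = 2073 rad/s, so T = P/ω = 701×745.7 / 2073 = 252.1 N·m.
Under the same torque, τ_max = 16T/(πd³) is largest where d is smallest — segment AB (d = 47.1 mm).
τ_max = 16·252.1/(π·(0.0471)³) = 1.229×10^7 Pa.

1.23e7 Pa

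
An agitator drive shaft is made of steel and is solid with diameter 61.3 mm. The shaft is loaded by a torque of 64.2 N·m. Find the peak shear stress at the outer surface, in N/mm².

1.42 N/mm²

J = πd⁴/32 = π(0.0613)⁴/32 = 1.386×10^-6 m⁴.
τ_max = T·r/J = 64.20 × 0.0307 / 1.386×10^-6 = 1.419×10^6 Pa.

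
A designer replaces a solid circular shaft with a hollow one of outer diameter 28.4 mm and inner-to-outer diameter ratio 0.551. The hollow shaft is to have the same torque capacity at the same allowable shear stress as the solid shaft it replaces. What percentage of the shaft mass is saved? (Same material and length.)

Equal τ_max and T ⇒ the solid shaft needs d_s³ = d_o³(1−k⁴), so d_s = 28.4·(1−0.551⁴)^(1/3) = 27.50 mm.
Area ratio A_h/A_s = d_o²(1−k²)/d_s² = (1−k²)/(1−k⁴)^(2/3) = 0.7428.
Mass saving = 1 − 0.7428 = 25.7 %.

25.7 %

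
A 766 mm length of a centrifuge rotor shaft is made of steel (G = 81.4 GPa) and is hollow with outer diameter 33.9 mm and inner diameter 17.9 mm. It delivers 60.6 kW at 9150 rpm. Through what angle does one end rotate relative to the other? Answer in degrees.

ω = 2π·9150/60 = 958.2 rad/s, so T = P/ω = 60.6×10³ / 958.2 = 63.24 N·m.
J = π(d_o⁴ − d_i⁴)/32 = π(0.0339⁴ − 0.0179⁴)/32 = 1.196×10^-7 m⁴.
θ = T·L/(G·J) = 63.24 × 0.766 / (81.4×10⁹ × 1.196×10^-7) = 4.977×10^-3 rad.

0.285°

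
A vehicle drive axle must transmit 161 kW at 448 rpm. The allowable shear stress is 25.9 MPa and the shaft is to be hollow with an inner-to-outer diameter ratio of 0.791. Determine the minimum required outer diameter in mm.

ω = 2π·448/60 = 46.91 rad/s, so T = P/ω = 161×10³ / 46.91 = 3432 N·m.
For a hollow shaft with d_i/d_o = 0.791: τ_max = 16T/(π d_o³ (1−k⁴)), so d_o = [16T/(π τ_allow (1−k⁴))]^(1/3) = [16·3432/(π·2.59×10^7·0.6085)]^(1/3) = 0.1035 m.

104 mm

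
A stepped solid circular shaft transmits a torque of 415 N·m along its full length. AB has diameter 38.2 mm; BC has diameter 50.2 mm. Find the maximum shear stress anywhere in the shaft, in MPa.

37.9 MPa

Under the same torque, τ_max = 16T/(πd³) is largest where d is smallest — segment AB (d = 38.2 mm).
τ_max = 16·415.0/(π·(0.0382)³) = 3.792×10^7 Pa.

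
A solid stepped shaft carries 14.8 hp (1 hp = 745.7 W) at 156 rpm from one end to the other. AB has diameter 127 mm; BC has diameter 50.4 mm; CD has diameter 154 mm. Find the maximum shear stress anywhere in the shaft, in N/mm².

ω = 2π·156/60 = 16.34 rad/s, so T = P/ω = 14.8×745.7 / 16.34 = 675.6 N·m.
Under the same torque, τ_max = 16T/(πd³) is largest where d is smallest — segment BC (d = 50.4 mm).
τ_max = 16·675.6/(π·(0.0504)³) = 2.688×10^7 Pa.

26.9 N/mm²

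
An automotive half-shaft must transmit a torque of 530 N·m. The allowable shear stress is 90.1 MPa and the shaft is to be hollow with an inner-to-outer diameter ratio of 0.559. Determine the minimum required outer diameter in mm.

For a hollow shaft with d_i/d_o = 0.559: τ_max = 16T/(π d_o³ (1−k⁴)), so d_o = [16T/(π τ_allow (1−k⁴))]^(1/3) = [16·530.0/(π·9.01×10^7·0.9024)]^(1/3) = 0.03214 m.

32.1 mm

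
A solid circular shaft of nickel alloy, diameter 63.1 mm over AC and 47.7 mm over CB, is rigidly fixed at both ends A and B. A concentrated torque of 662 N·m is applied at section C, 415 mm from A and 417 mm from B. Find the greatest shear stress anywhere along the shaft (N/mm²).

10.1 N/mm²

Compatibility: T_A·a/J_AC = T_B·b/J_CB with T_A + T_B = T₀.
J_AC = 1.56×10^-6 m⁴, J_CB = 5.08×10^-7 m⁴, so T_A = T₀·(J_AC/a)/((J_AC/a)+(J_CB/b)) = 499.6 N·m, T_B = 162.4 N·m.
τ in each portion: τ_AC = 1.01×10^7 Pa, τ_CB = 7.62×10^6 Pa; maximum is in AC.
τ_max = T_AC·r/J = 499.6·0.0316/1.56×10^-6 = 1.013×10^7 Pa.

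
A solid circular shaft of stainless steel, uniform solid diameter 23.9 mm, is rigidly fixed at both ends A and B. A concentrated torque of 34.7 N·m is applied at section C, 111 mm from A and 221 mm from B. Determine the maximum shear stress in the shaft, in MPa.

8.62 MPa

With uniform GJ and both ends fixed, compatibility θ_AC = θ_CB gives T_A·a = T_B·b, together with T_A + T_B = T₀.
T_A = T₀·b/(a+b) = 34.70·221/332.0 = 23.10 N·m; T_B = 11.60 N·m.
τ in each portion: τ_AC = 8.62×10^6 Pa, τ_CB = 4.33×10^6 Pa; maximum is in AC.
τ_max = T_AC·r/J = 23.10·0.0119/3.20×10^-8 = 8.617×10^6 Pa.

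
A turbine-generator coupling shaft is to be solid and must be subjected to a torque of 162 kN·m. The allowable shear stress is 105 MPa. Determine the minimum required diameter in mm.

199 mm

For a solid shaft τ_max = 16T/(πd³), so d = (16T/(π τ_allow))^(1/3) = (16·162000/(π·1.05×10^8))^(1/3) = 0.1988 m.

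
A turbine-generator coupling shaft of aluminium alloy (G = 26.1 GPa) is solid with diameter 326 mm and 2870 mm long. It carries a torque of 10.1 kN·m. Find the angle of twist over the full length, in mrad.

1.00 mrad

J = πd⁴/32 = π(0.326)⁴/32 = 1.109×10^-3 m⁴.
θ = T·L/(G·J) = 10100 × 2.87 / (26.1×10⁹ × 1.109×10^-3) = 1.002×10^-3 rad.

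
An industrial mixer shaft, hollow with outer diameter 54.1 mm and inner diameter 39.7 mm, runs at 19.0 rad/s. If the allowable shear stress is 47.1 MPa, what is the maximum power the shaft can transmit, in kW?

19.8 kW

J = π(d_o⁴ − d_i⁴)/32 = π(0.0541⁴ − 0.0397⁴)/32 = 5.971×10^-7 m⁴.
T_max = τ_allow·J/r = 4.71×10^7 × 5.971×10^-7 / 0.0271 = 1040 N·m.
ω = 19.0 rad/s, so P_max = T_max·ω = 1.975×10^4 W.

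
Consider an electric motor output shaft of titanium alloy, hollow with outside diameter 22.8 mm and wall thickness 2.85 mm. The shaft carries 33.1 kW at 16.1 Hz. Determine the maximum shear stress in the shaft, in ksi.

29.8 ksi

ω = 2π·16.1 = 101.2 rad/s, so T = P/ω = 33.1×10³ / 101.2 = 327.2 N·m.
J = π(d_o⁴ − d_i⁴)/32 = π(0.0228⁴ − 0.0171⁴)/32 = 1.814×10^-8 m⁴.
τ_max = T·r/J = 327.2 × 0.0114 / 1.814×10^-8 = 2.057×10^8 Pa.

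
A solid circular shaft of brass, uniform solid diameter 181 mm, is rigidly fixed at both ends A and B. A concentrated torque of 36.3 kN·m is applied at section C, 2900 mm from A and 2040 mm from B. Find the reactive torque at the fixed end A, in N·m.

With uniform GJ and both ends fixed, compatibility θ_AC = θ_CB gives T_A·a = T_B·b, together with T_A + T_B = T₀.
T_A = T₀·b/(a+b) = 36300·2040/4940 = 14990 N·m; T_B = 21310 N·m.

15000 N·m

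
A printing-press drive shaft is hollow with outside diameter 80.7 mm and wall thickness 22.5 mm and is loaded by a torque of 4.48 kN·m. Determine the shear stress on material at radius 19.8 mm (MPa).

J = π(d_o⁴ − d_i⁴)/32 = π(0.0807⁴ − 0.0357⁴)/32 = 4.004×10^-6 m⁴.
Shear stress varies linearly with radius: τ = T·r/J = 4480 × 0.0198 / 4.004×10^-6 = 2.215×10^7 Pa.

22.2 MPa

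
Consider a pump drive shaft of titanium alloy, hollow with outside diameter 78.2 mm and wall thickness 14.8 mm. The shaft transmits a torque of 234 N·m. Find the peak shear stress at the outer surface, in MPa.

2.93 MPa

J = π(d_o⁴ − d_i⁴)/32 = π(0.0782⁴ − 0.0486⁴)/32 = 3.124×10^-6 m⁴.
τ_max = T·r/J = 234.0 × 0.0391 / 3.124×10^-6 = 2.929×10^6 Pa.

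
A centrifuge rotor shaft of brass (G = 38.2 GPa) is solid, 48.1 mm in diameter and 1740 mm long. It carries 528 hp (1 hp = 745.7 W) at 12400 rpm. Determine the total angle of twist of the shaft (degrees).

ω = 2π·12400/60 = 1299 rad/s, so T = P/ω = 528×745.7 / 1299 = 303.2 N·m.
J = πd⁴/32 = π(0.0481)⁴/32 = 5.255×10^-7 m⁴.
θ = T·L/(G·J) = 303.2 × 1.74 / (38.2×10⁹ × 5.255×10^-7) = 0.02628 rad.

1.51°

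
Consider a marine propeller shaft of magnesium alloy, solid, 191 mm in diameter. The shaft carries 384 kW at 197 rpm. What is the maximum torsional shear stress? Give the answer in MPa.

13.6 MPa

ω = 2π·197/60 = 20.63 rad/s, so T = P/ω = 384×10³ / 20.63 = 18610 N·m.
J = πd⁴/32 = π(0.191)⁴/32 = 1.307×10^-4 m⁴.
τ_max = T·r/J = 18610 × 0.0955 / 1.307×10^-4 = 1.361×10^7 Pa.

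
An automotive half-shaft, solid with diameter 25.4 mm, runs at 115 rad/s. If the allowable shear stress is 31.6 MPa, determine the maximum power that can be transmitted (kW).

J = πd⁴/32 = π(0.0254)⁴/32 = 4.086×10^-8 m⁴.
T_max = τ_allow·J/r = 3.16×10^7 × 4.086×10^-8 / 0.0127 = 101.7 N·m.
ω = 115 rad/s, so P_max = T_max·ω = 1.169×10^4 W.

11.7 kW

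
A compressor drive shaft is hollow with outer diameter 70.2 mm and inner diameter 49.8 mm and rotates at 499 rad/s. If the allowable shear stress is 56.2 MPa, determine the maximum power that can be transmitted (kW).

1420 kW

J = π(d_o⁴ − d_i⁴)/32 = π(0.0702⁴ − 0.0498⁴)/32 = 1.780×10^-6 m⁴.
T_max = τ_allow·J/r = 5.62×10^7 × 1.780×10^-6 / 0.0351 = 2851 N·m.
ω = 499 rad/s, so P_max = T_max·ω = 1.422×10^6 W.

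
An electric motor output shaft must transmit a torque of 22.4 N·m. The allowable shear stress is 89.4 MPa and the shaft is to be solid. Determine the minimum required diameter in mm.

10.8 mm

For a solid shaft τ_max = 16T/(πd³), so d = (16T/(π τ_allow))^(1/3) = (16·22.40/(π·8.94×10^7))^(1/3) = 0.01085 m.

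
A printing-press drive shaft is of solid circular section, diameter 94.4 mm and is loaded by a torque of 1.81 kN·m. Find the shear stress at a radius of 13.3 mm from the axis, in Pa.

J = πd⁴/32 = π(0.0944)⁴/32 = 7.796×10^-6 m⁴.
Shear stress varies linearly with radius: τ = T·r/J = 1810 × 0.0133 / 7.796×10^-6 = 3.088×10^6 Pa.

3.09e6 Pa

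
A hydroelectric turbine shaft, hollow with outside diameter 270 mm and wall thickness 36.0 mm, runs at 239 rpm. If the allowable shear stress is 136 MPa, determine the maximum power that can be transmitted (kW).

9350 kW

J = π(d_o⁴ − d_i⁴)/32 = π(0.270⁴ − 0.198⁴)/32 = 3.709×10^-4 m⁴.
T_max = τ_allow·J/r = 1.36×10^8 × 3.709×10^-4 / 0.135 = 373600 N·m.
ω = 2π·239/60 = 25.03 rad/s, so P_max = T_max·ω = 9.350×10^6 W.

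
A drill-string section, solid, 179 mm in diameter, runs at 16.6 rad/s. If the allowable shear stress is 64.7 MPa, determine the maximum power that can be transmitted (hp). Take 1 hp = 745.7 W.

1620 hp

J = πd⁴/32 = π(0.179)⁴/32 = 1.008×10^-4 m⁴.
T_max = τ_allow·J/r = 6.47×10^7 × 1.008×10^-4 / 0.0895 = 72860 N·m.
ω = 16.6 rad/s, so P_max = T_max·ω = 1.209×10^6 W.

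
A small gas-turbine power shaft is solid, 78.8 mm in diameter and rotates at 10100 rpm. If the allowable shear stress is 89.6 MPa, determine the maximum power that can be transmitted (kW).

9100 kW

J = πd⁴/32 = π(0.0788)⁴/32 = 3.785×10^-6 m⁴.
T_max = τ_allow·J/r = 8.96×10^7 × 3.785×10^-6 / 0.0394 = 8608 N·m.
ω = 2π·10100/60 = 1058 rad/s, so P_max = T_max·ω = 9.105×10^6 W.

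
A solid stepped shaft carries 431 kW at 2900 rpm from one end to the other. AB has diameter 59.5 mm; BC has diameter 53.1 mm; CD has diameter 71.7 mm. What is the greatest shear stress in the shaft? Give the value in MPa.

48.3 MPa

ω = 2π·2900/60 = 303.7 rad/s, so T = P/ω = 431×10³ / 303.7 = 1419 N·m.
Under the same torque, τ_max = 16T/(πd³) is largest where d is smallest — segment BC (d = 53.1 mm).
τ_max = 16·1419/(π·(0.0531)³) = 4.828×10^7 Pa.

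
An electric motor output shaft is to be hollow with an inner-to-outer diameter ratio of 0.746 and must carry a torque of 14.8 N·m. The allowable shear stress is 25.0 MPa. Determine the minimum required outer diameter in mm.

16.3 mm

For a hollow shaft with d_i/d_o = 0.746: τ_max = 16T/(π d_o³ (1−k⁴)), so d_o = [16T/(π τ_allow (1−k⁴))]^(1/3) = [16·14.80/(π·2.50×10^7·0.6903)]^(1/3) = 0.01635 m.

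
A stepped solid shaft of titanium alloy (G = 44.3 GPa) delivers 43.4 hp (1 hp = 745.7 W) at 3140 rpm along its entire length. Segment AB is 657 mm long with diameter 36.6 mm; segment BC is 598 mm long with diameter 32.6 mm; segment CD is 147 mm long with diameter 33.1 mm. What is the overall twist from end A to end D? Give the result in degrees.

1.32°

ω = 2π·3140/60 = 328.8 rad/s, so T = P/ω = 43.4×745.7 / 328.8 = 98.42 N·m.
J_AB = π(0.0366)⁴/32 = 1.76×10^-7 m⁴; J_BC = π(0.0326)⁴/32 = 1.11×10^-7 m⁴; J_CD = π(0.0331)⁴/32 = 1.18×10^-7 m⁴.
θ = (T/G)·Σ L_i/J_i = (98.42/44.3×10⁹)·(0.657/1.76×10^-7 + 0.598/1.11×10^-7 + 0.147/1.18×10^-7) = 0.02304 rad.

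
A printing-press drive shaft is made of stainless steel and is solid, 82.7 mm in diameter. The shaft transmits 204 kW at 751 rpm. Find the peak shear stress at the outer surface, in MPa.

23.4 MPa

ω = 2π·751/60 = 78.64 rad/s, so T = P/ω = 204×10³ / 78.64 = 2594 N·m.
J = πd⁴/32 = π(0.0827)⁴/32 = 4.592×10^-6 m⁴.
τ_max = T·r/J = 2594 × 0.0414 / 4.592×10^-6 = 2.336×10^7 Pa.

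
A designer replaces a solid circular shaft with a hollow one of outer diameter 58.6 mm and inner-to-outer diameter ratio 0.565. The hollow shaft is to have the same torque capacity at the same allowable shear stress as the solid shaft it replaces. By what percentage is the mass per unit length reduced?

26.9 %

Equal τ_max and T ⇒ the solid shaft needs d_s³ = d_o³(1−k⁴), so d_s = 58.6·(1−0.565⁴)^(1/3) = 56.54 mm.
Area ratio A_h/A_s = d_o²(1−k²)/d_s² = (1−k²)/(1−k⁴)^(2/3) = 0.7313.
Mass saving = 1 − 0.7313 = 26.9 %.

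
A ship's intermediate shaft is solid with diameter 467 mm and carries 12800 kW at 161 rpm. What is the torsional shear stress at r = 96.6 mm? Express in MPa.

15.7 MPa

ω = 2π·161/60 = 16.86 rad/s, so T = P/ω = 12800×10³ / 16.86 = 759200 N·m.
J = πd⁴/32 = π(0.467)⁴/32 = 4.669×10^-3 m⁴.
Shear stress varies linearly with radius: τ = T·r/J = 759200 × 0.0966 / 4.669×10^-3 = 1.571×10^7 Pa.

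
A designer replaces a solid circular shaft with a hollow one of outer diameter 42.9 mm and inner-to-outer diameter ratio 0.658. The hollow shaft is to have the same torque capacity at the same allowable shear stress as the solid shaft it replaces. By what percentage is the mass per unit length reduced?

Equal τ_max and T ⇒ the solid shaft needs d_s³ = d_o³(1−k⁴), so d_s = 42.9·(1−0.658⁴)^(1/3) = 40.03 mm.
Area ratio A_h/A_s = d_o²(1−k²)/d_s² = (1−k²)/(1−k⁴)^(2/3) = 0.6512.
Mass saving = 1 − 0.6512 = 34.9 %.

34.9 %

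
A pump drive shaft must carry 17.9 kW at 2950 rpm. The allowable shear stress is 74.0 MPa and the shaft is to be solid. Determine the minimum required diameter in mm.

15.9 mm

ω = 2π·2950/60 = 308.9 rad/s, so T = P/ω = 17.9×10³ / 308.9 = 57.94 N·m.
For a solid shaft τ_max = 16T/(πd³), so d = (16T/(π τ_allow))^(1/3) = (16·57.94/(π·7.40×10^7))^(1/3) = 0.01586 m.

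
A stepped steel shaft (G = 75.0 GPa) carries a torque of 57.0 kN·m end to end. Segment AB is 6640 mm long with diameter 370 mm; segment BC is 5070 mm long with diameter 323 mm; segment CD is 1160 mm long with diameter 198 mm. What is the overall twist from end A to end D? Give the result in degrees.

J_AB = π(0.370)⁴/32 = 1.84×10^-3 m⁴; J_BC = π(0.323)⁴/32 = 1.07×10^-3 m⁴; J_CD = π(0.198)⁴/32 = 1.51×10^-4 m⁴.
θ = (T/G)·Σ L_i/J_i = (57000/75.0×10⁹)·(6.64/1.84×10^-3 + 5.07/1.07×10^-3 + 1.16/1.51×10^-4) = 0.01219 rad.

0.699°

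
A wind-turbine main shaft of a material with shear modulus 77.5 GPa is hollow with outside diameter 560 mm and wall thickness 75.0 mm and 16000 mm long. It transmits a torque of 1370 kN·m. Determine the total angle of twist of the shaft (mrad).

41.1 mrad

J = π(d_o⁴ − d_i⁴)/32 = π(0.560⁴ − 0.410⁴)/32 = 6.881×10^-3 m⁴.
θ = T·L/(G·J) = 1.370e6 × 16.0 / (77.5×10⁹ × 6.881×10^-3) = 0.04111 rad.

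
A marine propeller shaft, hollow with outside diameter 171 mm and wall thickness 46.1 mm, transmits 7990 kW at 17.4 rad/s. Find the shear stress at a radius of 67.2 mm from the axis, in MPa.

385 MPa

ω = 17.4 rad/s, so T = P/ω = 7990×10³ / 17.40 = 459200 N·m.
J = π(d_o⁴ − d_i⁴)/32 = π(0.171⁴ − 0.0788⁴)/32 = 8.016×10^-5 m⁴.
Shear stress varies linearly with radius: τ = T·r/J = 459200 × 0.0672 / 8.016×10^-5 = 3.850×10^8 Pa.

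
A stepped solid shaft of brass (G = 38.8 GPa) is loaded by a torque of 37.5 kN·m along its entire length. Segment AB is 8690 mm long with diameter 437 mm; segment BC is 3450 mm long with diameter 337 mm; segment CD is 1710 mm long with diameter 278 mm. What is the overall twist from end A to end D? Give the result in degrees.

J_AB = π(0.437)⁴/32 = 3.58×10^-3 m⁴; J_BC = π(0.337)⁴/32 = 1.27×10^-3 m⁴; J_CD = π(0.278)⁴/32 = 5.86×10^-4 m⁴.
θ = (T/G)·Σ L_i/J_i = (37500/38.8×10⁹)·(8.69/3.58×10^-3 + 3.45/1.27×10^-3 + 1.71/5.86×10^-4) = 7.798×10^-3 rad.

0.447°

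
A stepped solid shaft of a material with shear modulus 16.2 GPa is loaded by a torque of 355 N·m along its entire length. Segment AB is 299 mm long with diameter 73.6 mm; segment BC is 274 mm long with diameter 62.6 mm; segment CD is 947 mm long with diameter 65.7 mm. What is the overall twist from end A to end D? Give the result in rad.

0.0176 rad

J_AB = π(0.0736)⁴/32 = 2.88×10^-6 m⁴; J_BC = π(0.0626)⁴/32 = 1.51×10^-6 m⁴; J_CD = π(0.0657)⁴/32 = 1.83×10^-6 m⁴.
θ = (T/G)·Σ L_i/J_i = (355.0/16.2×10⁹)·(0.299/2.88×10^-6 + 0.274/1.51×10^-6 + 0.947/1.83×10^-6) = 0.01760 rad.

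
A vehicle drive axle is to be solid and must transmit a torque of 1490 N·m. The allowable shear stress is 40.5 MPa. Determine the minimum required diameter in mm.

For a solid shaft τ_max = 16T/(πd³), so d = (16T/(π τ_allow))^(1/3) = (16·1490/(π·4.05×10^7))^(1/3) = 0.05722 m.

57.2 mm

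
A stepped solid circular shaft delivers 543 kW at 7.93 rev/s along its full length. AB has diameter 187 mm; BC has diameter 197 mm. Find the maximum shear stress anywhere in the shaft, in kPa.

8490 kPa

ω = 2π·7.93 = 49.83 rad/s, so T = P/ω = 543×10³ / 49.83 = 10900 N·m.
Under the same torque, τ_max = 16T/(πd³) is largest where d is smallest — segment AB (d = 187 mm).
τ_max = 16·10900/(π·(0.187)³) = 8.488×10^6 Pa.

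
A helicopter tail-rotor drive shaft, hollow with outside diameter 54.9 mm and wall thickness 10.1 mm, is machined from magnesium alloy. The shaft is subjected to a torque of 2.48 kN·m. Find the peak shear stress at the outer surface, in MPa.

J = π(d_o⁴ − d_i⁴)/32 = π(0.0549⁴ − 0.0347⁴)/32 = 7.495×10^-7 m⁴.
τ_max = T·r/J = 2480 × 0.0274 / 7.495×10^-7 = 9.083×10^7 Pa.

90.8 MPa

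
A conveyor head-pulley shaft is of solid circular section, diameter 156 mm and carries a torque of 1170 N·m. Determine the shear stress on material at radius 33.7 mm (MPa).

0.678 MPa

J = πd⁴/32 = π(0.156)⁴/32 = 5.814×10^-5 m⁴.
Shear stress varies linearly with radius: τ = T·r/J = 1170 × 0.0337 / 5.814×10^-5 = 6.781×10^5 Pa.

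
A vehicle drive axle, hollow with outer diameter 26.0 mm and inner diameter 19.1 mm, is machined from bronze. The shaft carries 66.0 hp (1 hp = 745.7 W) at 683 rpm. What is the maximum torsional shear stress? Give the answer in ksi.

ω = 2π·683/60 = 71.52 rad/s, so T = P/ω = 66.0×745.7 / 71.52 = 688.1 N·m.
J = π(d_o⁴ − d_i⁴)/32 = π(0.0260⁴ − 0.0191⁴)/32 = 3.180×10^-8 m⁴.
τ_max = T·r/J = 688.1 × 0.0130 / 3.180×10^-8 = 2.813×10^8 Pa.

40.8 ksi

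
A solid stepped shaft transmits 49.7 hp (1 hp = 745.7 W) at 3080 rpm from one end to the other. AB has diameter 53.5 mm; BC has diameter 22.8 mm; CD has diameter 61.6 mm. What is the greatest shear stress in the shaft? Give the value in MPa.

49.4 MPa

ω = 2π·3080/60 = 322.5 rad/s, so T = P/ω = 49.7×745.7 / 322.5 = 114.9 N·m.
Under the same torque, τ_max = 16T/(πd³) is largest where d is smallest — segment BC (d = 22.8 mm).
τ_max = 16·114.9/(π·(0.0228)³) = 4.937×10^7 Pa.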